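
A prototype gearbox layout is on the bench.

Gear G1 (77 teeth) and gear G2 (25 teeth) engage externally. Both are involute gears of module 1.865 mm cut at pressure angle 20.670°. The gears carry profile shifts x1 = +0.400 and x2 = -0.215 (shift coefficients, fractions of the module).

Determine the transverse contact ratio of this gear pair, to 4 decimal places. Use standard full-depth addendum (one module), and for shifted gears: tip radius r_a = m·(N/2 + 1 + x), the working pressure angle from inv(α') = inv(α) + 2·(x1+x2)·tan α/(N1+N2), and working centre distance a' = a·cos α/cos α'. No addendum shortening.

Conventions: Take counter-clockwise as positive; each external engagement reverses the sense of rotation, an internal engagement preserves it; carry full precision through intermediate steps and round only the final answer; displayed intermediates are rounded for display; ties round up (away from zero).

1.6832

recognized (one external pair, fixed centres): single-mesh tooth geometry, m = 1.865, N1 = 77, N2 = 25
base radii: r_b1 = 67.180500, r_b2 = 21.811851
tip radii: r_a1 = 74.413500, r_a2 = 24.776525
inv(α') = inv(20.670°) + 2·(+0.400-0.215)·tan α/(77+25) = 0.01787924  ⇒  α' = 21.20556°
a' = a·cos α / cos α' = 95.1150·cos 20.670°/cos 21.20556° = 95.455786
action lengths: √(r_a1²−r_b1²) = 32.002334, √(r_a2²−r_b2²) = 11.752419
base pitch p_b = π·m·cos α = 5.481916
CR = (32.002334 + 11.752419 − 95.455786·sin 21.20556°)/5.481916 = 1.683163
contact ratio ≈ 1.6832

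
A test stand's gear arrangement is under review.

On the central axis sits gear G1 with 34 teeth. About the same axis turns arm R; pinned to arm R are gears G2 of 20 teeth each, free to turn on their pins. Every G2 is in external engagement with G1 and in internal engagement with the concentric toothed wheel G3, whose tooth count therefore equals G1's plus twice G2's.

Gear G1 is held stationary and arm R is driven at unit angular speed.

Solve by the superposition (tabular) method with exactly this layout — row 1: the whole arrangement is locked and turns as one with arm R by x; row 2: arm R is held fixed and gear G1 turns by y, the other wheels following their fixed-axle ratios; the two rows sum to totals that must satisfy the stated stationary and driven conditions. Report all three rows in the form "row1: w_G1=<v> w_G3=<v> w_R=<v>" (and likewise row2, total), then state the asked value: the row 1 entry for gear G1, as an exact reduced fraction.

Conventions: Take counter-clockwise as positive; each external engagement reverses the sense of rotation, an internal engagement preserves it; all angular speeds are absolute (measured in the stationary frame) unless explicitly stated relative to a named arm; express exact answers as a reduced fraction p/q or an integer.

row1: w_G1=1 w_G3=1 w_R=1
row2: w_G1=-1 w_G3=17/37 w_R=0
total: w_G1=0 w_G3=54/37 w_R=1
asked value: 1

topology: planetary set — G1 34T / G2 20T / G3 74T, arm = carrier (Willis)
row 1 — lock + rotate with arm: ω_sun = ω_ring = ω_arm = x
superposition row 2 [arm held]: sun y, ring −(34/74)·y, arm 0
boundary: total ω_sun = x + y = 0 and total ω_arm = x = 1  ⇒  y = -1, x = 1
row 2 ring = −(34/74)·(-1) = 17/37
totals (row 1 + row 2): sun 1 + (-1) = 0, ring 1 + 17/37 = 54/37, arm 1 + 0 = 1
asked cell (row1, sun) = 1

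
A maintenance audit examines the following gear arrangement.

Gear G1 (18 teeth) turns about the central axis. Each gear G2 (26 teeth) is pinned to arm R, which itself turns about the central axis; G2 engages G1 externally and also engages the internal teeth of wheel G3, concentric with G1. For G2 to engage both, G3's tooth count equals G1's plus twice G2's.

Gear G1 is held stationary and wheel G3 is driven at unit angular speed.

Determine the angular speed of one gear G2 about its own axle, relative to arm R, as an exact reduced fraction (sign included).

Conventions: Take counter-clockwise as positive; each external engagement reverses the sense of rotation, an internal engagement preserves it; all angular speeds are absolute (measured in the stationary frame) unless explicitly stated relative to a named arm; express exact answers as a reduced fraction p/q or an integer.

315/572

recognized (axles ride arm R): planetary set, 18/26/70 teeth
ring teeth: 18 + 2·26 = 70
18(ω_sun−ω_arm) = −70(ω_ring−ω_arm),  ω_sun = 0, ω_ring = 1
18(0−ω_arm) = −70(1−ω_arm)  ⇒  88·ω_arm = 70  ⇒  ω_arm = 35/44
sun–planet mesh: 18·(0−35/44) = −26·(ω_p−ω_arm)  ⇒  ω_p−ω_arm = 315/572
exact speed ratio = 315/572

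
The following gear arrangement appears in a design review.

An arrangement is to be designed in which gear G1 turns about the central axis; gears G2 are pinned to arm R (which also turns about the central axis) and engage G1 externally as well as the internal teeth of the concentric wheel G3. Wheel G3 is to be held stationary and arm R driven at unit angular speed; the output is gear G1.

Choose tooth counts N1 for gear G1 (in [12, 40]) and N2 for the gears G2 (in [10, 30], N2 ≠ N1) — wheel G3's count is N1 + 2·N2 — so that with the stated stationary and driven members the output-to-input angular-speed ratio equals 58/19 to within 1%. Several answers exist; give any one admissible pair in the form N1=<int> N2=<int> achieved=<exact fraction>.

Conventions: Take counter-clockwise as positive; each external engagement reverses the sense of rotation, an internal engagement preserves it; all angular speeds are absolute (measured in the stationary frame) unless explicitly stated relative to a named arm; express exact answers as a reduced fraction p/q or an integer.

N1=19 N2=10 achieved=58/19

topology: planetary set — design target 58/19, arm = carrier (Willis)
Willis with ω_ring = 0: ω_sun/ω_arm = (N1+N3)/N1; set equal to 58/19  ⇒  N3/N1 = 58/19 − 1 = 39/19
N3 = N1 + 2·N2  ⇒  N2/N1 = (N3/N1 − 1)/2 = (39/19 − 1)/2 = 10/19
smallest multiple with N1 ≥ 12 and N2 ≥ 10: k = 1  ⇒  N1 = 1·19 = 19, N2 = 1·10 = 10 (N1 ≤ 40, N2 ≤ 30, N2 ≠ N1 ✓), N3 = 19 + 2·10 = 39
check: (N1+N3)/N1 with N1 = 19, N3 = 39 gives 58/19; |achieved − target| = 0 ≤ 29/950 ✓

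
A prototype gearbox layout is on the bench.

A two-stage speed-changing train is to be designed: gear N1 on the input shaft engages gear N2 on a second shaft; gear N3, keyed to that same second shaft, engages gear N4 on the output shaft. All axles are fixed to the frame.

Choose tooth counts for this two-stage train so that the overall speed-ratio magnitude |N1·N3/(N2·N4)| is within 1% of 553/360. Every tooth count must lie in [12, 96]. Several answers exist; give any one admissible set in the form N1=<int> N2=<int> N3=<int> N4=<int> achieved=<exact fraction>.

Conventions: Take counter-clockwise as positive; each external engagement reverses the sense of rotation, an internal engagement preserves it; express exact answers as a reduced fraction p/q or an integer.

N1=14 N2=12 N3=79 N4=60 achieved=553/360

design class (target 553/360): fixed-axis compound train
target = 553/360 in lowest terms: an exact hit needs N1·N3 = k·553 and N2·N4 = k·360 for one integer k, every count in [12, 96]; additionally prefer no 1:1 stage (N1 ≠ N2, N3 ≠ N4)
k = 1: no 1:1-free in-range split of k·553 and k·360 into factor pairs; take k = 2
k = 2: N1·N3 = 1106 = 14·79, N2·N4 = 720 = 12·60
achieved = 14·79/(12·60) = 553/360; |achieved − target| = 0 ≤ 553/36000 ✓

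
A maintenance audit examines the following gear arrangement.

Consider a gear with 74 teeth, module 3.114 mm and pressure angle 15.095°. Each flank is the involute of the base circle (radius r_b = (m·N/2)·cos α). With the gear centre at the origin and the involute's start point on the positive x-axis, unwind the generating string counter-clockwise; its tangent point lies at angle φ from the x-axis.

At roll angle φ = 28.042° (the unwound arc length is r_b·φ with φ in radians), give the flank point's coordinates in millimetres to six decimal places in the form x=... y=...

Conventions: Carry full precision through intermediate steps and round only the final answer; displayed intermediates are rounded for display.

topology: single-mesh involute geometry — m = 3.114, N = 74
pitch radius r_p = m·N/2 = 3.114·74/2 = 115.218000
base radius r_b = r_p·cos α = 115.218000·cos 15.095° = 111.242444
roll angle φ = 28.042° = 0.48942523 rad
x = r_b·(cos φ + φ·sin φ) = 123.778484
y = r_b·(sin φ − φ·cos φ) = 4.243943

x=123.778484 y=4.243943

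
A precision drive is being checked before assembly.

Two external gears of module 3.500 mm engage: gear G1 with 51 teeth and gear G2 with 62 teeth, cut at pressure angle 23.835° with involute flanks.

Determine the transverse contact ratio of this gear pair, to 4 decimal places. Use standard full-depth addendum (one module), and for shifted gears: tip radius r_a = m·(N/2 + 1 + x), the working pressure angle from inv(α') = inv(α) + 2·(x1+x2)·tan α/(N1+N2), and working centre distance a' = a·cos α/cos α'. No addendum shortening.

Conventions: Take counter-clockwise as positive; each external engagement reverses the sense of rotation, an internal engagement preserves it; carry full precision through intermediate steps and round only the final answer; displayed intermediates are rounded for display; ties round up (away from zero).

1.5922

single-mesh involute tooth geometry (51T engaging 62T at module 3.500)
base radii: r_b1 = 81.638134, r_b2 = 99.246359
tip radii: r_a1 = 92.750000, r_a2 = 112.000000
no profile shift: α' = α, a' = a
action lengths: √(r_a1²−r_b1²) = 44.020195, √(r_a2²−r_b2²) = 51.905301
base pitch p_b = π·m·cos α = 10.057795
CR = (44.020195 + 51.905301 − 197.750000·sin 23.83500°)/10.057795 = 1.592188
contact ratio ≈ 1.5922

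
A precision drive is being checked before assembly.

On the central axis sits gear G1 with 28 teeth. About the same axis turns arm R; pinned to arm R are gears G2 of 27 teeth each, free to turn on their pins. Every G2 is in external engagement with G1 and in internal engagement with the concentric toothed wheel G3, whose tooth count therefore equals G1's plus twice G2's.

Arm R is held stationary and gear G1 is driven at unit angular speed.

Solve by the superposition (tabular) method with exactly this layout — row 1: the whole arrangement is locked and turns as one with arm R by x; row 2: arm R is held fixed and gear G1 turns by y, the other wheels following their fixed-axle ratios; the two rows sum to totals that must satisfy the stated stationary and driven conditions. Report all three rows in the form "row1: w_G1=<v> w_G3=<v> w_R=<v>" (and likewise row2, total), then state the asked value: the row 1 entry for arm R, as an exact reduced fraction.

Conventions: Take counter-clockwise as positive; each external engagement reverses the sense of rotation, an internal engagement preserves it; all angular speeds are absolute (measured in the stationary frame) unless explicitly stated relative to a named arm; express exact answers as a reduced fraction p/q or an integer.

recognized (axles ride arm R): planetary set, 28/27/82 teeth
row 1 (train locked, turned with arm): all members turn x
row 2 — arm fixed, fixed-axis ratios: sun y, ring −(28/82)·y, arm 0
boundary: total ω_arm = x = 0 and total ω_sun = x + y = 1  ⇒  y = 1, x = 0
row 2 ring = −(28/82)·1 = -14/41
totals (row 1 + row 2): sun 0 + 1 = 1, ring 0 + (-14/41) = -14/41, arm 0 + 0 = 0
asked cell (row1, arm) = 0

row1: w_G1=0 w_G3=0 w_R=0
row2: w_G1=1 w_G3=-14/41 w_R=0
total: w_G1=1 w_G3=-14/41 w_R=0
asked value: 0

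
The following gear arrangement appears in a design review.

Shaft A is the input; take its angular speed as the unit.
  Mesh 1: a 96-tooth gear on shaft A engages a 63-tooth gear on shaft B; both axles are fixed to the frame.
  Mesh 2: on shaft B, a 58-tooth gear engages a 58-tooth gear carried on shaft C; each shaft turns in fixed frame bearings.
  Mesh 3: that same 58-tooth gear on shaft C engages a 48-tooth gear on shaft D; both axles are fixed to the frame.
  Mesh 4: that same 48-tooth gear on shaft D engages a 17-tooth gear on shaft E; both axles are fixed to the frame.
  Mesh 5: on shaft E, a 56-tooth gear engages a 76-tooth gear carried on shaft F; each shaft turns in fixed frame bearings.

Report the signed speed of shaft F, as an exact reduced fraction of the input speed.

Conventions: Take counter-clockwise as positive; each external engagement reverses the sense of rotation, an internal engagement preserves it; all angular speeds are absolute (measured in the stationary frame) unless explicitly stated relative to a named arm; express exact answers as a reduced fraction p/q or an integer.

5-mesh fixed-axis compound train (all bearings frame-fixed)
mesh 1 [96T→63T]: |ω|/ω_in = 1×96/63 = 32/21, sense flips to −
mesh 2 [58T→58T]: |ω|/ω_in = (32/21)×58/58 = 32/21, sense flips to +
mesh 3 [58T→48T]: |ω|/ω_in = (32/21)×58/48 = 116/63, sense flips to −
mesh 4 [48T→17T]: |ω|/ω_in = (116/63)×48/17 = 1856/357, sense flips to +
mesh 5 [56T→76T]: |ω|/ω_in = (1856/357)×56/76 = 3712/969, sense flips to −
signed output speed (× input speed) = -3712/969

-3712/969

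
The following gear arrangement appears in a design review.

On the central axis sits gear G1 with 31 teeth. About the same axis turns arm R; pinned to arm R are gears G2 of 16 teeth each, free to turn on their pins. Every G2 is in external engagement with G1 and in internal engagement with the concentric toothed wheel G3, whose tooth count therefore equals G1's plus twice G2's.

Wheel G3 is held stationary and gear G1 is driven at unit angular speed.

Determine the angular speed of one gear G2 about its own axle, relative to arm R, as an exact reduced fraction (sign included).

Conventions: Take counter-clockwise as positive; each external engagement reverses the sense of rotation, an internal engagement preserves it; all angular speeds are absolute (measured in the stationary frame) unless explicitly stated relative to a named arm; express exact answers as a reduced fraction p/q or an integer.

-1953/1504

class = planetary set [G3 = 31+2·16 = 63; Willis about the carrier]
ring teeth: 31 + 2·16 = 63
31(ω_sun−ω_arm) = −63(ω_ring−ω_arm),  ω_ring = 0, ω_sun = 1
31(1−ω_arm) = −63(0−ω_arm)  ⇒  94·ω_arm = 31  ⇒  ω_arm = 31/94
sun–planet mesh: 31·(1−31/94) = −16·(ω_p−ω_arm)  ⇒  ω_p−ω_arm = -1953/1504
exact speed ratio = -1953/1504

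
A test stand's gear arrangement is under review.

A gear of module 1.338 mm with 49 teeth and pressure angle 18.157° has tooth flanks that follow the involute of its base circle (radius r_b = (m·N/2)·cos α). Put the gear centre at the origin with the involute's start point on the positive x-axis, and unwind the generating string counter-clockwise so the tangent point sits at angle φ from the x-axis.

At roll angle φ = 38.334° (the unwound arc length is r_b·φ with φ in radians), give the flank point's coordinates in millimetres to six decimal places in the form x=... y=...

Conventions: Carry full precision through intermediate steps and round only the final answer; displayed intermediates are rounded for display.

class = single-mesh tooth geometry [base-circle involute, m = 1.338, 49T]
pitch radius r_p = m·N/2 = 1.338·49/2 = 32.781000
base radius r_b = r_p·cos α = 32.781000·cos 18.157° = 31.148709
roll angle φ = 38.334° = 0.66905452 rad
x = r_b·(cos φ + φ·sin φ) = 37.359323
y = r_b·(sin φ − φ·cos φ) = 2.972602

x=37.359323 y=2.972602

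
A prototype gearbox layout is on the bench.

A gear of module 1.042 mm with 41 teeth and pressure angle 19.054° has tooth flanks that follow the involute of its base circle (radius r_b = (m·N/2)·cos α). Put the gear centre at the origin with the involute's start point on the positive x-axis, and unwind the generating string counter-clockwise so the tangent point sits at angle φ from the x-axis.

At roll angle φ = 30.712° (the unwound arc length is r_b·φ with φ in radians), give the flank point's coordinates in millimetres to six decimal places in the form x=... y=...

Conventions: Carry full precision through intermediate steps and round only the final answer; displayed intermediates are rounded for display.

recognized (one wheel, involute flank): single-mesh tooth geometry, m = 1.042, N = 41
pitch radius r_p = m·N/2 = 1.042·41/2 = 21.361000
base radius r_b = r_p·cos α = 21.361000·cos 19.054° = 20.190659
roll angle φ = 30.712° = 0.53602552 rad
x = r_b·(cos φ + φ·sin φ) = 22.886231
y = r_b·(sin φ − φ·cos φ) = 1.007061

x=22.886231 y=1.007061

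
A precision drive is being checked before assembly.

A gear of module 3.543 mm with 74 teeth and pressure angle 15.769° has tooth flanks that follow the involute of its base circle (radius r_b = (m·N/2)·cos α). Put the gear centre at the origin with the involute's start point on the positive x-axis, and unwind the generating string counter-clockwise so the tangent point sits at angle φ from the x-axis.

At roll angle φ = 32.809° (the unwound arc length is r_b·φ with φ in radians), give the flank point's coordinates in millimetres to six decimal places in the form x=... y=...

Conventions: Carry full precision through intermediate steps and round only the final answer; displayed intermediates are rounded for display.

class = single-mesh tooth geometry [base-circle involute, m = 3.543, 74T]
pitch radius r_p = m·N/2 = 3.543·74/2 = 131.091000
base radius r_b = r_p·cos α = 131.091000·cos 15.769° = 126.157413
roll angle φ = 32.809° = 0.57262507 rad
x = r_b·(cos φ + φ·sin φ) = 145.175997
y = r_b·(sin φ − φ·cos φ) = 7.640024

x=145.175997 y=7.640024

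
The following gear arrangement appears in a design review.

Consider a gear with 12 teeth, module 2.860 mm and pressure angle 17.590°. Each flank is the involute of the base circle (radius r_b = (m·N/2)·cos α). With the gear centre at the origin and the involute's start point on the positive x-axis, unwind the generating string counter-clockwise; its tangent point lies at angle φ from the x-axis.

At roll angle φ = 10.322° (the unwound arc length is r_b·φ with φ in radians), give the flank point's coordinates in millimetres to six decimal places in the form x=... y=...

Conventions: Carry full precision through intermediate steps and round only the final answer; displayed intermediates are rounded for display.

x=16.620952 y=0.031777

single-mesh involute tooth geometry (12T wheel at module 2.860)
pitch radius r_p = m·N/2 = 2.860·12/2 = 17.160000
base radius r_b = r_p·cos α = 17.160000·cos 17.590° = 16.357657
roll angle φ = 10.322° = 0.18015289 rad
x = r_b·(cos φ + φ·sin φ) = 16.620952
y = r_b·(sin φ − φ·cos φ) = 0.031777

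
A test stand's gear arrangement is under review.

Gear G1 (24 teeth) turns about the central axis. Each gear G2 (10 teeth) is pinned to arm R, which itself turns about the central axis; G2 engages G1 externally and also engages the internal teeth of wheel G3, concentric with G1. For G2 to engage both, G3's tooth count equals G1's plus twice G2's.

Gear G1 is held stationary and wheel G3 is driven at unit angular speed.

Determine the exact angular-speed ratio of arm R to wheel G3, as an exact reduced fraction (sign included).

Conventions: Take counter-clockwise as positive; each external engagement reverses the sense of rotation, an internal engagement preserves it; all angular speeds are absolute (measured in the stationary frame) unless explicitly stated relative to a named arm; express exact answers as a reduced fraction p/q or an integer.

topology: planetary set — G1 24T / G2 10T / G3 44T, arm = carrier (Willis)
ring teeth: 24 + 2·10 = 44
24(ω_sun−ω_arm) = −44(ω_ring−ω_arm),  ω_sun = 0, ω_ring = 1
24(0−ω_arm) = −44(1−ω_arm)  ⇒  68·ω_arm = 44  ⇒  ω_arm = 11/17
ω_out/ω_in = 11/17

11/17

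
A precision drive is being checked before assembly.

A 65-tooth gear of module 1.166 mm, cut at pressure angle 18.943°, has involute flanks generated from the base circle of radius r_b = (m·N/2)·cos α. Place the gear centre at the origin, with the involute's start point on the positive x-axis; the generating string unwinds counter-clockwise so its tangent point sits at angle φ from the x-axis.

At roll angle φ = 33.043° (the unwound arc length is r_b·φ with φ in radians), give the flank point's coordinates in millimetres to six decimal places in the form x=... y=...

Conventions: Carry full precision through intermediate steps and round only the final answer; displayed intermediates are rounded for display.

single-mesh involute tooth geometry (65T wheel at module 1.166)
pitch radius r_p = m·N/2 = 1.166·65/2 = 37.895000
base radius r_b = r_p·cos α = 37.895000·cos 18.943° = 35.842682
roll angle φ = 33.043° = 0.57670914 rad
x = r_b·(cos φ + φ·sin φ) = 41.316677
y = r_b·(sin φ − φ·cos φ) = 2.216339

x=41.316677 y=2.216339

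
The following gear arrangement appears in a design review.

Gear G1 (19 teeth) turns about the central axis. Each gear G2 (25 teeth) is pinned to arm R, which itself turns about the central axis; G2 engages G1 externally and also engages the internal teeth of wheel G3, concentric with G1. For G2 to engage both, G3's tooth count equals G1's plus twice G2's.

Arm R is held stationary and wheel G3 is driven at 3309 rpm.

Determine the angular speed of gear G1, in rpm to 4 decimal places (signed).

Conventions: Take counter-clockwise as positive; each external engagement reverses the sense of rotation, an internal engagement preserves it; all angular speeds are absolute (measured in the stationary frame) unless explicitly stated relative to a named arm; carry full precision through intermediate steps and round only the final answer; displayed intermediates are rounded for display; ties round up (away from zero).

planetary set (19T centre, 25T on arm, 69T internal) — Willis relation
normalise by the input: solve with ω_ring = 1, then scale by 3309 rpm
ring teeth: 19 + 2·25 = 69
19(ω_sun−ω_arm) = −69(ω_ring−ω_arm),  ω_arm = 0, ω_ring = 1
ω_sun = 0 − (69/19)(1−0) = -69/19
scale: ω_sun = -69/19 × 3309 rpm = -12016.8947 rpm

-12016.8947 rpm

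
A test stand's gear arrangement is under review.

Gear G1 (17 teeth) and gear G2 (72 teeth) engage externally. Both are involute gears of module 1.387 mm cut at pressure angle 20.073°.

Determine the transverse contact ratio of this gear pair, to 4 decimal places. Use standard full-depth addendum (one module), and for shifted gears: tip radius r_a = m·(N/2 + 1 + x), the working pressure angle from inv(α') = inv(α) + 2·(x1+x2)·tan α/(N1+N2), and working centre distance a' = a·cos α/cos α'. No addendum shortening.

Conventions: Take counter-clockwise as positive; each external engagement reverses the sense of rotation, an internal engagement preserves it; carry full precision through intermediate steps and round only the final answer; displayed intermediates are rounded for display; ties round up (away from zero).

recognized (one external pair, fixed centres): single-mesh tooth geometry, m = 1.387, N1 = 17, N2 = 72
base radii: r_b1 = 11.073360, r_b2 = 46.898935
tip radii: r_a1 = 13.176500, r_a2 = 51.319000
no profile shift: α' = α, a' = a
action lengths: √(r_a1²−r_b1²) = 7.141488, √(r_a2²−r_b2²) = 20.835778
base pitch p_b = π·m·cos α = 4.092704
CR = (7.141488 + 20.835778 − 61.721500·sin 20.07300°)/4.092704 = 1.659878
contact ratio ≈ 1.6599

1.6599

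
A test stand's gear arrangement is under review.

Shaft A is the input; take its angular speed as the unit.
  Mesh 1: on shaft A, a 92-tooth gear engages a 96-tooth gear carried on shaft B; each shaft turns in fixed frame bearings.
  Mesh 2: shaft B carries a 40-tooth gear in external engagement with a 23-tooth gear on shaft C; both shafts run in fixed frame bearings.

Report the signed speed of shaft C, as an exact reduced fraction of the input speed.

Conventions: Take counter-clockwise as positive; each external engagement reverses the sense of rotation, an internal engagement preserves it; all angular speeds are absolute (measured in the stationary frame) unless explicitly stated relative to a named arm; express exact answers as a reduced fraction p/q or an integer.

2-mesh fixed-axis compound train (all bearings frame-fixed)
mesh 1 [92T→96T]: |ω|/ω_in = 1×92/96 = 23/24, sense flips to −
mesh 2 [40T→23T]: |ω|/ω_in = (23/24)×40/23 = 5/3, sense flips to +
signed output speed (× input speed) = 5/3

5/3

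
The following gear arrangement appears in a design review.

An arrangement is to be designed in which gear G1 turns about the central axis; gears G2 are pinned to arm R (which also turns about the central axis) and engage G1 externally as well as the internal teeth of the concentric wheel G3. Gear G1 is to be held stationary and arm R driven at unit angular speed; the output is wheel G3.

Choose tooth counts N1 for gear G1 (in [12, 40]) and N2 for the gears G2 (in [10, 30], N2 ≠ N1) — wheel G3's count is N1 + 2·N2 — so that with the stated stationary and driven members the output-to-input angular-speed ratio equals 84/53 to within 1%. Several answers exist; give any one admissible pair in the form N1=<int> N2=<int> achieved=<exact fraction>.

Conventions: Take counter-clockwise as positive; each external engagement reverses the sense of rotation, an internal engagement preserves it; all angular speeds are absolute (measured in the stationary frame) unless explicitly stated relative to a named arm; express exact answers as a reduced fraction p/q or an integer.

class = planetary set [ratio 84/53 wanted; Willis about the carrier]
Willis with ω_sun = 0: ω_ring/ω_arm = (N1+N3)/N3; set equal to 84/53  ⇒  N3/N1 = 1/(84/53 − 1) = 53/31
N3 = N1 + 2·N2  ⇒  N2/N1 = (N3/N1 − 1)/2 = (53/31 − 1)/2 = 11/31
smallest multiple with N1 ≥ 12 and N2 ≥ 10: k = 1  ⇒  N1 = 1·31 = 31, N2 = 1·11 = 11 (N1 ≤ 40, N2 ≤ 30, N2 ≠ N1 ✓), N3 = 31 + 2·11 = 53
check: (N1+N3)/N3 with N1 = 31, N3 = 53 gives 84/53; |achieved − target| = 0 ≤ 21/1325 ✓

N1=31 N2=11 achieved=84/53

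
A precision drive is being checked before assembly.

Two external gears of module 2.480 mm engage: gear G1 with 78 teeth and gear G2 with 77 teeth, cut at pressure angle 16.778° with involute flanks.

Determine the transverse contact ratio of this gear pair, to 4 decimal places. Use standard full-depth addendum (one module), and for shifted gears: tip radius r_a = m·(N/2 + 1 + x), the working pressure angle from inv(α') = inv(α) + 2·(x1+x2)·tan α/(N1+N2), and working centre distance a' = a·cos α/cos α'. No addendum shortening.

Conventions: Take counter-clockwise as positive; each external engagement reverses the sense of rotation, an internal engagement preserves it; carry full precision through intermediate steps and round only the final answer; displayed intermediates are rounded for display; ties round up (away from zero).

2.0505

class = single-mesh tooth geometry [involute pair 78T × 77T, m = 2.480]
base radii: r_b1 = 92.602669, r_b2 = 91.415455
tip radii: r_a1 = 99.200000, r_a2 = 97.960000
no profile shift: α' = α, a' = a
action lengths: √(r_a1²−r_b1²) = 35.572260, √(r_a2²−r_b2²) = 35.204774
base pitch p_b = π·m·cos α = 7.459484
CR = (35.572260 + 35.204774 − 192.200000·sin 16.77800°)/7.459484 = 2.050514
contact ratio ≈ 2.0505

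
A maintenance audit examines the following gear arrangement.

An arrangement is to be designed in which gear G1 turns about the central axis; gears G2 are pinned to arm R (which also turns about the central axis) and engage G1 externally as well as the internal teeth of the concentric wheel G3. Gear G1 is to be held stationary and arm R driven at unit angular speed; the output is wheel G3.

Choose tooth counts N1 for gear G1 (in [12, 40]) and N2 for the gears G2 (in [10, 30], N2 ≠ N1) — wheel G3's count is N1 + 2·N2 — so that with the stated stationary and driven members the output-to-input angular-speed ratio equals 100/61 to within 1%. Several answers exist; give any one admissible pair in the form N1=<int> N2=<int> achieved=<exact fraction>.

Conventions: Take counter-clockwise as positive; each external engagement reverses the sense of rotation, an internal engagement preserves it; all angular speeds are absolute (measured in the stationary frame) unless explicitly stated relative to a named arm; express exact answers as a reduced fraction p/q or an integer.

topology: planetary set — design target 100/61, arm = carrier (Willis)
Willis with ω_sun = 0: ω_ring/ω_arm = (N1+N3)/N3; set equal to 100/61  ⇒  N3/N1 = 1/(100/61 − 1) = 61/39
N3 = N1 + 2·N2  ⇒  N2/N1 = (N3/N1 − 1)/2 = (61/39 − 1)/2 = 11/39
smallest multiple with N1 ≥ 12 and N2 ≥ 10: k = 1  ⇒  N1 = 1·39 = 39, N2 = 1·11 = 11 (N1 ≤ 40, N2 ≤ 30, N2 ≠ N1 ✓), N3 = 39 + 2·11 = 61
check: (N1+N3)/N3 with N1 = 39, N3 = 61 gives 100/61; |achieved − target| = 0 ≤ 1/61 ✓

N1=39 N2=11 achieved=100/61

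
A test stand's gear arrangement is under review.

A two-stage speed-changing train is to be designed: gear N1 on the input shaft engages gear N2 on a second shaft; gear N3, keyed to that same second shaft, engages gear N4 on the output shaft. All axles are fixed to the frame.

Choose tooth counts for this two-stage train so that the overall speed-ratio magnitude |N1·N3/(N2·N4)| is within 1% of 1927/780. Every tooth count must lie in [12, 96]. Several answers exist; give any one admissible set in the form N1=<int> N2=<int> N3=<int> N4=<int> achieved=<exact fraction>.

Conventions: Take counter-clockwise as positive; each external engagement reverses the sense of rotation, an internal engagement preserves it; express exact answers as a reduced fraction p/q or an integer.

2-stage fixed-axis compound train for ratio 1927/780
target = 1927/780 in lowest terms: an exact hit needs N1·N3 = k·1927 and N2·N4 = k·780 for one integer k, every count in [12, 96]; additionally prefer no 1:1 stage (N1 ≠ N2, N3 ≠ N4)
k = 1: N1·N3 = 1927 = 41·47, N2·N4 = 780 = 12·65
achieved = 41·47/(12·65) = 1927/780; |achieved − target| = 0 ≤ 1927/78000 ✓

N1=41 N2=12 N3=47 N4=65 achieved=1927/780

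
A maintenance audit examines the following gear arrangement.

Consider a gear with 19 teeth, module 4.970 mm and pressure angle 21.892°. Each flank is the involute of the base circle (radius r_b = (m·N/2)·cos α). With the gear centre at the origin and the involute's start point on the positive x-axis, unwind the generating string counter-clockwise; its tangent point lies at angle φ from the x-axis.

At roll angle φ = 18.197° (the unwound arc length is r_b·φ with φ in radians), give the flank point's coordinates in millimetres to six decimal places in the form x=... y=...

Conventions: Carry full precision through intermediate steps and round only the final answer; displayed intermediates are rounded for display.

x=45.964371 y=0.463126

class = single-mesh tooth geometry [base-circle involute, m = 4.970, 19T]
pitch radius r_p = m·N/2 = 4.970·19/2 = 47.215000
base radius r_b = r_p·cos α = 47.215000·cos 21.892° = 43.810247
roll angle φ = 18.197° = 0.31759756 rad
x = r_b·(cos φ + φ·sin φ) = 45.964371
y = r_b·(sin φ − φ·cos φ) = 0.463126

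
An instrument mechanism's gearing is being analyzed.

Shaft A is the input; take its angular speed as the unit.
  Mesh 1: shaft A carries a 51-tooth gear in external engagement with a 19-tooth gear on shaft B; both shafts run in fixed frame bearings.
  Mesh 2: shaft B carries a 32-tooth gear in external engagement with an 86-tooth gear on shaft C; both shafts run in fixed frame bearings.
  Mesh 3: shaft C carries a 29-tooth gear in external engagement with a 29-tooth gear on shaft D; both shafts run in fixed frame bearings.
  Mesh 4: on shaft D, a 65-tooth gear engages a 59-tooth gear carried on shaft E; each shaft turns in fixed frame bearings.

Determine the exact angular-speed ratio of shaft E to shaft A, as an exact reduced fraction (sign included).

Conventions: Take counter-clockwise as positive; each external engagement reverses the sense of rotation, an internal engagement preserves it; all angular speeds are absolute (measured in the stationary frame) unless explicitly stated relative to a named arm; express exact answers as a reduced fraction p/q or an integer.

53040/48203

class = fixed-axis compound train [4 meshes; 4 ratios multiply, 4 sense flips]
mesh 1 [51T→19T]: running ratio 51/19, sense −
mesh 2 [32T→86T]: running ratio 816/817, sense +
mesh 3 [29T→29T]: running ratio 816/817, sense −
mesh 4 [65T→59T]: running ratio 53040/48203, sense +
ω_out/ω_in = 53040/48203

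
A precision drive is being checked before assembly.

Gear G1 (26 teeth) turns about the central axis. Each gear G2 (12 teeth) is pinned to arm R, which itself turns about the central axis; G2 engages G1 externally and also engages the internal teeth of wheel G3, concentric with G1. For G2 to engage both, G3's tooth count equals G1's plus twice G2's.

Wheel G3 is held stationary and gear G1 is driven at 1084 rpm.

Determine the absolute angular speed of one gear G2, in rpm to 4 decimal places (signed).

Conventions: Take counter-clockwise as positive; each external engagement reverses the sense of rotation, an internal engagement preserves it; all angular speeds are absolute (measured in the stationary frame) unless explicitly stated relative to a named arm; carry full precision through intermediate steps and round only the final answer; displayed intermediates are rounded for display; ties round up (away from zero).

recognized (axles ride arm R): planetary set, 26/12/50 teeth
normalise by the input: solve with ω_sun = 1, then scale by 1084 rpm
ring teeth: 26 + 2·12 = 50
26(ω_sun−ω_arm) = −50(ω_ring−ω_arm),  ω_ring = 0, ω_sun = 1
26(1−ω_arm) = −50(0−ω_arm)  ⇒  76·ω_arm = 26  ⇒  ω_arm = 13/38
sun–planet mesh: 26·(1−13/38) = −12·(ω_p−ω_arm)  ⇒  ω_p−ω_arm = -325/228
ω_p = 13/38 − 325/228 = -13/12
scale: ω_p = -13/12 × 1084 rpm = -1174.3333 rpm

-1174.3333 rpm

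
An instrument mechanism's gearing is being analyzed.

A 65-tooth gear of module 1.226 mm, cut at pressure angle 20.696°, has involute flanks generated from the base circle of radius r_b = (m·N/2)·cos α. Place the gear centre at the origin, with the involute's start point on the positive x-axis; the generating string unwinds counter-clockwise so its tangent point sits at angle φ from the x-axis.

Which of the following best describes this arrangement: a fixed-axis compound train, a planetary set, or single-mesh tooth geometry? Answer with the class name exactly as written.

single-mesh tooth geometry

topology: single-mesh involute geometry — m = 1.226, N = 65
classification: single-mesh tooth geometry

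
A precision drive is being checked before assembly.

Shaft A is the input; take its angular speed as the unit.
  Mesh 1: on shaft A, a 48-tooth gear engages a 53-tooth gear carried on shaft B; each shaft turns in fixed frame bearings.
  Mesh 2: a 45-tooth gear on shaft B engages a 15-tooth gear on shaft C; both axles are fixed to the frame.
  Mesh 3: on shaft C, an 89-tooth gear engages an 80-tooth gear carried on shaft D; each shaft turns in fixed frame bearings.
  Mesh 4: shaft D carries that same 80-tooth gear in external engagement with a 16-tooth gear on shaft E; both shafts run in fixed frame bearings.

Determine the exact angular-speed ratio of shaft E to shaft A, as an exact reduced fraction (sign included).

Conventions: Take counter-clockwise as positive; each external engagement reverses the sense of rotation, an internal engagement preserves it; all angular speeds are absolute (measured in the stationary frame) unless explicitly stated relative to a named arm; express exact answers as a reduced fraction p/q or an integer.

class = fixed-axis compound train [4 meshes; 4 ratios multiply, 4 sense flips]
mesh 1 [48T→53T]: running ratio 48/53, sense −
mesh 2 [45T→15T]: running ratio 144/53, sense +
mesh 3 [89T→80T]: running ratio 801/265, sense −
mesh 4 [80T→16T]: running ratio 801/53, sense +
ω_out/ω_in = 801/53

801/53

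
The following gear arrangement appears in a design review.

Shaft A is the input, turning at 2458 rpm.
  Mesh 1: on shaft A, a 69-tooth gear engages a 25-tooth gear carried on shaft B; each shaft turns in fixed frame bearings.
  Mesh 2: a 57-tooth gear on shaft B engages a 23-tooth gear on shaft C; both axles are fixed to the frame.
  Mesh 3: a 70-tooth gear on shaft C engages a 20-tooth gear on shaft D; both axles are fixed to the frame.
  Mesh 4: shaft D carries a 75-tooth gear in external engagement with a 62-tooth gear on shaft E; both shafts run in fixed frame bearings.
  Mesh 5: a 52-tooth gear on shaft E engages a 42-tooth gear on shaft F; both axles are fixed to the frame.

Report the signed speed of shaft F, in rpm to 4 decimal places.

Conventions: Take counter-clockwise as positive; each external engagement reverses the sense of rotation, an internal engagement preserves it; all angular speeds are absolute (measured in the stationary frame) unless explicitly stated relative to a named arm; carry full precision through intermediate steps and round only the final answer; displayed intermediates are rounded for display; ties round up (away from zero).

-88131.1935 rpm

5-mesh fixed-axis compound train (all bearings frame-fixed)
mesh 1 [69T→25T]: ω = 2458.0000×69/25 = 6784.0800 rpm, sense flips to −
mesh 2 [57T→23T]: ω = 6784.0800×57/23 = 16812.7200 rpm, sense flips to +
mesh 3 [70T→20T]: ω = 16812.7200×70/20 = 58844.5200 rpm, sense flips to −
mesh 4 [75T→62T]: ω = 58844.5200×75/62 = 71182.8871 rpm, sense flips to +
mesh 5 [52T→42T]: ω = 71182.8871×52/42 = 88131.1935 rpm, sense flips to −
signed output speed = -88131.1935 rpm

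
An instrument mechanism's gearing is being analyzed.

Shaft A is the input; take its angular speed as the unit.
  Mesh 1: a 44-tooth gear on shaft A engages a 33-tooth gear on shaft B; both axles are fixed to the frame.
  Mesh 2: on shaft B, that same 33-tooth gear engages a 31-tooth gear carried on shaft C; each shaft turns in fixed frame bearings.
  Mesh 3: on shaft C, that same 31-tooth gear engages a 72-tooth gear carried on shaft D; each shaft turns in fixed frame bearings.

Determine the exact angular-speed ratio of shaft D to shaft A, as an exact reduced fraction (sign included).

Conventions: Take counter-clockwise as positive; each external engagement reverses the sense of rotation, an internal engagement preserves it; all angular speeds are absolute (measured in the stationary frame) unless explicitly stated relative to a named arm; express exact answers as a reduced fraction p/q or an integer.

-11/18

class = fixed-axis compound train [3 meshes; 3 ratios multiply, 3 sense flips]
mesh 1 [44T→33T]: running ratio 4/3, sense −
mesh 2 [33T→31T]: running ratio 44/31, sense +
mesh 3 [31T→72T]: running ratio 11/18, sense −
ω_out/ω_in = -11/18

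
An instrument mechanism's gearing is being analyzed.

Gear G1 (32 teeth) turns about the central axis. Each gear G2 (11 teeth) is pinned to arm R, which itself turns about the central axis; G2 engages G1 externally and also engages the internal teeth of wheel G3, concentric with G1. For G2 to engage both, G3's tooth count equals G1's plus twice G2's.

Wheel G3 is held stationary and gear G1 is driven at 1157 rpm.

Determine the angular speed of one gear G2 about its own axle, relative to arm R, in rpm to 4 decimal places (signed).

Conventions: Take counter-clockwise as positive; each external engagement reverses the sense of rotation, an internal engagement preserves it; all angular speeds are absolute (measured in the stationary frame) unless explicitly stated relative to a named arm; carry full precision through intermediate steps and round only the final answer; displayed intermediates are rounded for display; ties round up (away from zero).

topology: planetary set — G1 32T / G2 11T / G3 54T, arm = carrier (Willis)
normalise by the input: solve with ω_sun = 1, then scale by 1157 rpm
ring teeth: 32 + 2·11 = 54
32(ω_sun−ω_arm) = −54(ω_ring−ω_arm),  ω_ring = 0, ω_sun = 1
32(1−ω_arm) = −54(0−ω_arm)  ⇒  86·ω_arm = 32  ⇒  ω_arm = 16/43
sun–planet mesh: 32·(1−16/43) = −11·(ω_p−ω_arm)  ⇒  ω_p−ω_arm = -864/473
scale: ω_p−ω_arm = -864/473 × 1157 rpm = -2113.4207 rpm

-2113.4207 rpm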